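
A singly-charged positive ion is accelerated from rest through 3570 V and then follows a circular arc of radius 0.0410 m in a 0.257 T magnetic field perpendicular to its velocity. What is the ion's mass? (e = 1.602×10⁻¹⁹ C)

m ≈ 2.49×10⁻²⁷ kg

Combine |q|V = ½mv² and r = mv/(|q|B): eliminate v to get m = qB²r²/(2V).
m = (1.602×10⁻¹⁹)(0.257)²(0.0410)²/(2·3570) ≈ 2.49×10⁻²⁷ kg.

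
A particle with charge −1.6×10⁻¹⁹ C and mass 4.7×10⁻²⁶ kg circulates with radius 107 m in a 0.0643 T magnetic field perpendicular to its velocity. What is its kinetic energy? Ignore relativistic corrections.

v = |q|Br/m, then KE = ½mv² = (qBr)²/(2m).
v = (1.6×10⁻¹⁹)(0.0643)(107)/4.7×10⁻²⁶ ≈ 2.342×10⁷ m/s.
KE = ½(4.7×10⁻²⁶)(2.342×10⁷)² ≈ 1.29×10⁻¹¹ J.

KE ≈ 1.29×10⁻¹¹ J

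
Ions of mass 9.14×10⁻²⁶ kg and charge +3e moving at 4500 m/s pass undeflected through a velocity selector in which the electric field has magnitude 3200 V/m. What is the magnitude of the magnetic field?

B = 0.71 T

Balance of forces in the selector: qE = qvB ⇒ B = E/v.
B = 3200/4500 = 0.71 T.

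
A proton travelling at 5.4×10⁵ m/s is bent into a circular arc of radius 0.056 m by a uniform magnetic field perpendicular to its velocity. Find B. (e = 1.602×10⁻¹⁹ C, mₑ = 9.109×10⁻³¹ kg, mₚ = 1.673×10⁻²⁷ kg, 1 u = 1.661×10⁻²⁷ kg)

From |q|vB = mv²/r, B = mv/(|q|r).
B = (1.673×10⁻²⁷)(5.4×10⁵)/((1.602×10⁻¹⁹)(0.056)) ≈ 0.10 T.

B ≈ 0.10 T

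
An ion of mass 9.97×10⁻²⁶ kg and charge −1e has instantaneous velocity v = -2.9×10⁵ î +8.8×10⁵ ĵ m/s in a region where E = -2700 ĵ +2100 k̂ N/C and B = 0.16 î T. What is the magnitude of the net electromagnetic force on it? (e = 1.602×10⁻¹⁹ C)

v×B = (0, 0, -1.41×10⁵) N/C.
E + v×B = (0, -2700, -1.39×10⁵) N/C.
F = q(E + v×B) = (−1.602×10⁻¹⁹ C)·(0, -2700, -1.39×10⁵) = (0, 4.33×10⁻¹⁶, 2.22×10⁻¹⁴) N.
|F| = 2.22×10⁻¹⁴ N.

|F| ≈ 2.22×10⁻¹⁴ N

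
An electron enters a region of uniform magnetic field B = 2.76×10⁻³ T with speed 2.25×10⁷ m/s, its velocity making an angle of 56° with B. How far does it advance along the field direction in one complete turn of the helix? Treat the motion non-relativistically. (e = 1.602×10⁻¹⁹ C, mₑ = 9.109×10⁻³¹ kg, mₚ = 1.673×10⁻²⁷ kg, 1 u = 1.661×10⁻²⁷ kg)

v∥ = v cosθ = 2.25×10⁷·cos56° ≈ 1.258×10⁷ m/s.
T = 2πm/(|q|B) = 2π(9.109×10⁻³¹)/((1.602×10⁻¹⁹)(2.76×10⁻³)) ≈ 1.294×10⁻⁸ s.
pitch = v∥ T = (1.258×10⁷)(1.294×10⁻⁸) ≈ 0.163 m.

p ≈ 0.163 m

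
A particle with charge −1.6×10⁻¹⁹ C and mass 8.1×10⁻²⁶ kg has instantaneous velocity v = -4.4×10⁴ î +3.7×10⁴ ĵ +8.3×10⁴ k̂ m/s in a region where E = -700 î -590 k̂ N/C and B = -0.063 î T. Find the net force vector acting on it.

F ≈ (1.12×10⁻¹⁶, 8.37×10⁻¹⁶, -2.79×10⁻¹⁶) N

v×B = (0, -5230, 2330) N/C.
E + v×B = (-700, -5230, 1740) N/C.
F = q(E + v×B) = (−1.6×10⁻¹⁹ C)·(-700, -5230, 1740) = (1.12×10⁻¹⁶, 8.37×10⁻¹⁶, -2.79×10⁻¹⁶) N.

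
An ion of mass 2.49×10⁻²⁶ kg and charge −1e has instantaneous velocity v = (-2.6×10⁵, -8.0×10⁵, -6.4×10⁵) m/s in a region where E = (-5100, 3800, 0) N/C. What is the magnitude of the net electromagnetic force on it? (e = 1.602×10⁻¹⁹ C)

|F| ≈ 1.02×10⁻¹⁵ N

Only an electric field acts, so F = qE = (−1.602×10⁻¹⁹ C)·(-5100, 3800, 0) = (8.17×10⁻¹⁶, -6.09×10⁻¹⁶, 0) N.
|F| = 1.02×10⁻¹⁵ N.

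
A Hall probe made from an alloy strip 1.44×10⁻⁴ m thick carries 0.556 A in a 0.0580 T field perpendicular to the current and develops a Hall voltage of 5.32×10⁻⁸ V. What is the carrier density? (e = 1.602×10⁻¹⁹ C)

n ≈ 2.63×10²⁸ m⁻³

From V_H = IB/(n e t), n = IB/(V_H e t).
n = (0.556)(0.0580)/((5.32×10⁻⁸)(1.602×10⁻¹⁹)(1.44×10⁻⁴)) ≈ 2.63×10²⁸ m⁻³.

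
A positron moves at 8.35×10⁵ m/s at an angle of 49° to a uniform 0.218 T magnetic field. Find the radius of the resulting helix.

r ≈ 1.64×10⁻⁵ m

v⊥ = v sinθ = 8.35×10⁵·sin49° ≈ 6.302×10⁵ m/s.
r = m v⊥/(|q|B) = (9.109×10⁻³¹)(6.302×10⁵)/((1.602×10⁻¹⁹)(0.218)) ≈ 1.64×10⁻⁵ m.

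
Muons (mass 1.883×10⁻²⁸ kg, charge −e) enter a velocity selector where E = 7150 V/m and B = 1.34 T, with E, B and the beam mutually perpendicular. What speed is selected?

For undeflected motion the electric and magnetic forces balance: qE = qvB.
v = E/B = 7150/1.34 = 5340 m/s.
The result is independent of the particle's charge and mass.

v = 5340 m/s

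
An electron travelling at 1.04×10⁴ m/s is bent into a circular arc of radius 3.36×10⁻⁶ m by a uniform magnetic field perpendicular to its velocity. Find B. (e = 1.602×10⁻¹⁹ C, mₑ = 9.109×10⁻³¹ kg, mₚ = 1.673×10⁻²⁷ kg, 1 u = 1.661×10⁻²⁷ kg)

B ≈ 0.0176 T

From |q|vB = mv²/r, B = mv/(|q|r).
B = (9.109×10⁻³¹)(1.04×10⁴)/((1.602×10⁻¹⁹)(3.36×10⁻⁶)) ≈ 0.0176 T.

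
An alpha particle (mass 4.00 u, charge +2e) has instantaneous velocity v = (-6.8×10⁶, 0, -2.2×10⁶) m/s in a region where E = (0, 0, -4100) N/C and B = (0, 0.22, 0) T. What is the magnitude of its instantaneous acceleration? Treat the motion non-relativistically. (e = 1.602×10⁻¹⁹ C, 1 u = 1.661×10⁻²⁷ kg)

v×B = (4.84×10⁵, 0, -1.50×10⁶) N/C.
E + v×B = (4.84×10⁵, 0, -1.50×10⁶) N/C.
F = q(E + v×B) = (3.204×10⁻¹⁹ C)·(4.84×10⁵, 0, -1.50×10⁶) = (1.55×10⁻¹³, 0, -4.81×10⁻¹³) N.
|a| = |F|/m = 5.050×10⁻¹³/6.644×10⁻²⁷ ≈ 7.60×10¹³ m/s².

|a| ≈ 7.60×10¹³ m/s²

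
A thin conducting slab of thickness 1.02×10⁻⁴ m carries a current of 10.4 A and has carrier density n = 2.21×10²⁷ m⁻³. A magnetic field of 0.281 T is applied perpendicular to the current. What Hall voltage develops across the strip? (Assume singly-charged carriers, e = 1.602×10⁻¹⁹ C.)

V_H ≈ 8.09×10⁻⁵ V

V_H = IB/(n e t).
V_H = (10.4)(0.281)/((2.21×10²⁷)(1.602×10⁻¹⁹)(1.02×10⁻⁴)) ≈ 8.09×10⁻⁵ V.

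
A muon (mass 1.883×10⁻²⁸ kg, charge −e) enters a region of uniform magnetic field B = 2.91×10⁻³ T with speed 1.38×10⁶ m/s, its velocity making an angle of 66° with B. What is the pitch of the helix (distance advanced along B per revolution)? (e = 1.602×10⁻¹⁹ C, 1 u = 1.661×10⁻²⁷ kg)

p ≈ 1.42 m

v∥ = v cosθ = 1.38×10⁶·cos66° ≈ 5.613×10⁵ m/s.
T = 2πm/(|q|B) = 2π(1.883×10⁻²⁸)/((1.602×10⁻¹⁹)(2.91×10⁻³)) ≈ 2.538×10⁻⁶ s.
pitch = v∥ T = (5.613×10⁵)(2.538×10⁻⁶) ≈ 1.42 m.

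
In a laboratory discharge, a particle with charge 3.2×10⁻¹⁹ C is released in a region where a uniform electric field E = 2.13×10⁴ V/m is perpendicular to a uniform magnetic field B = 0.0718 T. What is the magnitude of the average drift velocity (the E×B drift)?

The E×B drift speed is v_d = E/B.
v_d = 2.13×10⁴/0.0718 = 2.97×10⁵ m/s.

v_d ≈ 2.97×10⁵ m/s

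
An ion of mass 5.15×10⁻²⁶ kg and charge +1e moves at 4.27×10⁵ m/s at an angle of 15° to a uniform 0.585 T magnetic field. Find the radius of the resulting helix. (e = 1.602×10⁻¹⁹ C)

v⊥ = v sinθ = 4.27×10⁵·sin15° ≈ 1.105×10⁵ m/s.
r = m v⊥/(|q|B) = (5.15×10⁻²⁶)(1.105×10⁵)/((1.602×10⁻¹⁹)(0.585)) ≈ 0.0607 m.

r ≈ 0.0607 m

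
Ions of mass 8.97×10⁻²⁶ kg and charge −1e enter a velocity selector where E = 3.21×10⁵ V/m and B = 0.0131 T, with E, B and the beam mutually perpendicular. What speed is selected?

Straight-line motion ⇒ electric and magnetic forces cancel, so E = vB.
v = E/B = 3.21×10⁵/0.0131 = 2.45×10⁷ m/s.
The result is independent of the particle's charge and mass.

v = 2.45×10⁷ m/s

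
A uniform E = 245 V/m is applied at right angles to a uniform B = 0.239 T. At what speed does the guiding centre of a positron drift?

v_d ≈ 1030 m/s

The steady drift has the magnetic force balancing the electric force, so v_d = E/B.
v_d = 245/0.239 = 1030 m/s.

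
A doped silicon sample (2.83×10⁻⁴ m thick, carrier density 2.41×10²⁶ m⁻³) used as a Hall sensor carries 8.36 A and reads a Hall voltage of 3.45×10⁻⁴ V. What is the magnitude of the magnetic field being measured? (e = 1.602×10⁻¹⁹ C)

B ≈ 0.451 T

From V_H = IB/(n e t), B = V_H n e t / I.
B = (3.45×10⁻⁴)(2.41×10²⁶)(1.602×10⁻¹⁹)(2.83×10⁻⁴)/8.36 ≈ 0.451 T.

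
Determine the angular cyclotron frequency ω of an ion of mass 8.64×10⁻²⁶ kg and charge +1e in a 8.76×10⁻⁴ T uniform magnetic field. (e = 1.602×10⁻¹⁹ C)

ω ≈ 1620 rad/s

ω = |q|B/m.
ω = (1.602×10⁻¹⁹)(8.76×10⁻⁴)/8.64×10⁻²⁶ ≈ 1620 rad/s.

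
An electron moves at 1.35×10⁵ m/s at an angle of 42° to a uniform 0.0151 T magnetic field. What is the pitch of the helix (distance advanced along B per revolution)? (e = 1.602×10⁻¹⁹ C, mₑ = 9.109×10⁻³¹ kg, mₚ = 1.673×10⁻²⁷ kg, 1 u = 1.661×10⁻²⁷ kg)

v∥ = v cosθ = 1.35×10⁵·cos42° ≈ 1.003×10⁵ m/s.
T = 2πm/(|q|B) = 2π(9.109×10⁻³¹)/((1.602×10⁻¹⁹)(0.0151)) ≈ 2.366×10⁻⁹ s.
pitch = v∥ T = (1.003×10⁵)(2.366×10⁻⁹) ≈ 2.37×10⁻⁴ m.

p ≈ 2.37×10⁻⁴ m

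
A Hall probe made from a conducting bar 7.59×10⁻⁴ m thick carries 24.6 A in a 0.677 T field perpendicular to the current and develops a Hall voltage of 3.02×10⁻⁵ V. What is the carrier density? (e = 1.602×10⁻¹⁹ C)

n ≈ 4.54×10²⁷ m⁻³

From V_H = IB/(n e t), n = IB/(V_H e t).
n = (24.6)(0.677)/((3.02×10⁻⁵)(1.602×10⁻¹⁹)(7.59×10⁻⁴)) ≈ 4.54×10²⁷ m⁻³.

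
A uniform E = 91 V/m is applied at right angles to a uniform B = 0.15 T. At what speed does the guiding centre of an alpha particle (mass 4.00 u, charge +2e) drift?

v_d ≈ 610 m/s

The E×B drift speed is v_d = E/B.
v_d = 91/0.15 = 610 m/s.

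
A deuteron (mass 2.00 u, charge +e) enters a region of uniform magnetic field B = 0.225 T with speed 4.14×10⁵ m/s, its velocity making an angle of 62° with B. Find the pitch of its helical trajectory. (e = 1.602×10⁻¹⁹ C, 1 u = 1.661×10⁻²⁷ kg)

p ≈ 0.113 m

v∥ = v cosθ = 4.14×10⁵·cos62° ≈ 1.944×10⁵ m/s.
T = 2πm/(|q|B) = 2π(3.322×10⁻²⁷)/((1.602×10⁻¹⁹)(0.225)) ≈ 5.791×10⁻⁷ s.
pitch = v∥ T = (1.944×10⁵)(5.791×10⁻⁷) ≈ 0.113 m.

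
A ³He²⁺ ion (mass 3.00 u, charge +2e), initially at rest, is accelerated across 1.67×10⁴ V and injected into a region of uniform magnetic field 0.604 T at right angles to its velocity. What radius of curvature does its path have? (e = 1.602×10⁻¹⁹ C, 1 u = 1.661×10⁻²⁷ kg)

r ≈ 0.0377 m

Acceleration: |q|V = ½mv² ⇒ v = √(2|q|V/m) = √(2·3.204×10⁻¹⁹·1.67×10⁴/4.983×10⁻²⁷) ≈ 1.465×10⁶ m/s.
In the field: r = mv/(|q|B) = (4.983×10⁻²⁷)(1.465×10⁶)/((3.204×10⁻¹⁹)(0.604)) ≈ 0.0377 m.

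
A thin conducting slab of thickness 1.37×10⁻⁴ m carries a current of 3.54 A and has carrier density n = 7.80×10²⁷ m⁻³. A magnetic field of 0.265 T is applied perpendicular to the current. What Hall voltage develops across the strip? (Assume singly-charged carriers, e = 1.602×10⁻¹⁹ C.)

V_H = IB/(n e t).
V_H = (3.54)(0.265)/((7.80×10²⁷)(1.602×10⁻¹⁹)(1.37×10⁻⁴)) ≈ 5.48×10⁻⁶ V.

V_H ≈ 5.48×10⁻⁶ V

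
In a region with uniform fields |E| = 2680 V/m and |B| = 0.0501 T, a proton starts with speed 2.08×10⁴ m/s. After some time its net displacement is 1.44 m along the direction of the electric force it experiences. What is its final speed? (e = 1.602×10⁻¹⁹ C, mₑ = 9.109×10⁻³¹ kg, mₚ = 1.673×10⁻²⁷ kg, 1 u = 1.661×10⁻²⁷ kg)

v_f ≈ 8.60×10⁵ m/s

B does no work; ΔKE = |q|E d.
½mv_f² = ½mv₀² + |q|Ed = ½(1.673×10⁻²⁷)(2.08×10⁴)² + (1.602×10⁻¹⁹)(2680)(1.44) ≈ 3.619×10⁻¹⁹ J + 6.182×10⁻¹⁶ J ≈ 6.186×10⁻¹⁶ J.
v_f = √(2·6.186×10⁻¹⁶/1.673×10⁻²⁷) ≈ 8.60×10⁵ m/s.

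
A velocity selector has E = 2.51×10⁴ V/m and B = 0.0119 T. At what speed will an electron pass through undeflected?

v = 2.11×10⁶ m/s

Zero net Lorentz force requires |qE| = |q v×B|, i.e. E = vB.
v = E/B = 2.51×10⁴/0.0119 = 2.11×10⁶ m/s.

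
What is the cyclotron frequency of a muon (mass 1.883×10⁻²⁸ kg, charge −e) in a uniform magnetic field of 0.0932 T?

f ≈ 1.26×10⁷ Hz

f = |q|B/(2πm).
f = (1.602×10⁻¹⁹)(0.0932)/(2π·1.883×10⁻²⁸) ≈ 1.26×10⁷ Hz.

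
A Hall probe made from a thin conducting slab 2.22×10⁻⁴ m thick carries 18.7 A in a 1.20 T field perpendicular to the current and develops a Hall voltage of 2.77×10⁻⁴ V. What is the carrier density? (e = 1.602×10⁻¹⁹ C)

n ≈ 2.28×10²⁷ m⁻³

From V_H = IB/(n e t), n = IB/(V_H e t).
n = (18.7)(1.20)/((2.77×10⁻⁴)(1.602×10⁻¹⁹)(2.22×10⁻⁴)) ≈ 2.28×10²⁷ m⁻³.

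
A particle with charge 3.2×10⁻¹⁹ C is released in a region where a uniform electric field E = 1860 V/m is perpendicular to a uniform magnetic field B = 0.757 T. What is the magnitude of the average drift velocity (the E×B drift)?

The steady drift has the magnetic force balancing the electric force, so v_d = E/B.
v_d = 1860/0.757 = 2460 m/s.

v_d ≈ 2460 m/s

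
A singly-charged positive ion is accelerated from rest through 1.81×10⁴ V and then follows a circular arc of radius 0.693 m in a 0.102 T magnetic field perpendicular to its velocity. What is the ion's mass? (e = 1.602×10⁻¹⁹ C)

Combine |q|V = ½mv² and r = mv/(|q|B): eliminate v to get m = qB²r²/(2V).
m = (1.602×10⁻¹⁹)(0.102)²(0.693)²/(2·1.81×10⁴) ≈ 2.21×10⁻²⁶ kg.

m ≈ 2.21×10⁻²⁶ kg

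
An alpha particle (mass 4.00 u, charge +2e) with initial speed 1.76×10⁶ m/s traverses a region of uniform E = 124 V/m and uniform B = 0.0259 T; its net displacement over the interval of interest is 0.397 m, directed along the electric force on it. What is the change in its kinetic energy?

ΔKE ≈ 1.58×10⁻¹⁷ J

The magnetic force is always ⟂ v and does no work; only the electric force changes KE.
ΔKE = F_E · d = |q|E d = (3.204×10⁻¹⁹)(124)(0.397) ≈ 1.58×10⁻¹⁷ J.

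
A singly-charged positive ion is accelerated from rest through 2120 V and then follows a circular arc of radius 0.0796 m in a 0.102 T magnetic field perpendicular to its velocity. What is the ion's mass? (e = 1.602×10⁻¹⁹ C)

Combine |q|V = ½mv² and r = mv/(|q|B): eliminate v to get m = qB²r²/(2V).
m = (1.602×10⁻¹⁹)(0.102)²(0.0796)²/(2·2120) ≈ 2.49×10⁻²⁷ kg.

m ≈ 2.49×10⁻²⁷ kg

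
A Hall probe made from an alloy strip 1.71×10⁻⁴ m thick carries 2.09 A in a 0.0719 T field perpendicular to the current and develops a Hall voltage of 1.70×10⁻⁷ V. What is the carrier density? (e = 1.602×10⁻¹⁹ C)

From V_H = IB/(n e t), n = IB/(V_H e t).
n = (2.09)(0.0719)/((1.70×10⁻⁷)(1.602×10⁻¹⁹)(1.71×10⁻⁴)) ≈ 3.23×10²⁸ m⁻³.

n ≈ 3.23×10²⁸ m⁻³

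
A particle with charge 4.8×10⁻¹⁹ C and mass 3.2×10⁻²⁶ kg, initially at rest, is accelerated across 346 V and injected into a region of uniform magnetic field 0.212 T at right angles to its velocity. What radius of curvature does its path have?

r ≈ 0.0320 m

Acceleration: |q|V = ½mv² ⇒ v = √(2|q|V/m) = √(2·4.8×10⁻¹⁹·346/3.2×10⁻²⁶) ≈ 1.019×10⁵ m/s.
In the field: r = mv/(|q|B) = (3.2×10⁻²⁶)(1.019×10⁵)/((4.8×10⁻¹⁹)(0.212)) ≈ 0.0320 m.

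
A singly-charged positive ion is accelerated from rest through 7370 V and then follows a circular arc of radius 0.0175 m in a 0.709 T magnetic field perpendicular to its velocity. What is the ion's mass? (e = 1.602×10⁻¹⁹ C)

Combine |q|V = ½mv² and r = mv/(|q|B): eliminate v to get m = qB²r²/(2V).
m = (1.602×10⁻¹⁹)(0.709)²(0.0175)²/(2·7370) ≈ 1.67×10⁻²⁷ kg.

m ≈ 1.67×10⁻²⁷ kg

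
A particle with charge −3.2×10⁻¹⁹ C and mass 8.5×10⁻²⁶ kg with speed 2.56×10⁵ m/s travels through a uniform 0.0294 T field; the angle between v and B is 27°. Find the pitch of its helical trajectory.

v∥ = v cosθ = 2.56×10⁵·cos27° ≈ 2.281×10⁵ m/s.
T = 2πm/(|q|B) = 2π(8.5×10⁻²⁶)/((3.2×10⁻¹⁹)(0.0294)) ≈ 5.677×10⁻⁵ s.
pitch = v∥ T = (2.281×10⁵)(5.677×10⁻⁵) ≈ 12.9 m.

p ≈ 12.9 m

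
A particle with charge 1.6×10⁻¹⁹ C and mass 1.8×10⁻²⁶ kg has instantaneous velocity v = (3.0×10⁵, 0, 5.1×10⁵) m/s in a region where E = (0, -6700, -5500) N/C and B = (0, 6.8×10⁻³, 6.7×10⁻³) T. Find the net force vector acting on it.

F ≈ (-5.55×10⁻¹⁶, -1.39×10⁻¹⁵, -5.54×10⁻¹⁶) N

v×B = (-3470, -2010, 2040) N/C.
E + v×B = (-3470, -8710, -3460) N/C.
F = q(E + v×B) = (1.6×10⁻¹⁹ C)·(-3470, -8710, -3460) = (-5.55×10⁻¹⁶, -1.39×10⁻¹⁵, -5.54×10⁻¹⁶) N.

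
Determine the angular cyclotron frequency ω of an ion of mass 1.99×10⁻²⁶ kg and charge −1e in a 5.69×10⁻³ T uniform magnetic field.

ω = |q|B/m.
ω = (1.602×10⁻¹⁹)(5.69×10⁻³)/1.99×10⁻²⁶ ≈ 4.58×10⁴ rad/s.

ω ≈ 4.58×10⁴ rad/s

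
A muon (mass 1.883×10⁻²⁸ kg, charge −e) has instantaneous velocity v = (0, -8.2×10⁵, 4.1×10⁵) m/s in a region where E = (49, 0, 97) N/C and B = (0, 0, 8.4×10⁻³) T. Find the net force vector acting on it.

F ≈ (1.10×10⁻¹⁵, 0, -1.55×10⁻¹⁷) N

v×B = (-6890, 0, 0) N/C.
E + v×B = (-6840, 0, 97.0) N/C.
F = q(E + v×B) = (−1.602×10⁻¹⁹ C)·(-6840, 0, 97.0) = (1.10×10⁻¹⁵, 0, -1.55×10⁻¹⁷) N.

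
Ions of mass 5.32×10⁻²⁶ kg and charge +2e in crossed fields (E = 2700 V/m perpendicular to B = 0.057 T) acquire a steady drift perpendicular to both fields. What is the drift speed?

v_d ≈ 4.7×10⁴ m/s

In crossed fields the guiding centre drifts at v_d = |E×B|/B² = E/B, independent of charge and mass.
v_d = 2700/0.057 = 4.7×10⁴ m/s.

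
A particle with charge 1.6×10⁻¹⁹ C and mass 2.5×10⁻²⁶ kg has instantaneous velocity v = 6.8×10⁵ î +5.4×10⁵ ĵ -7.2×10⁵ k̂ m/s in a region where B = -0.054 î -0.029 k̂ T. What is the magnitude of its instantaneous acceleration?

|a| ≈ 4.31×10¹¹ m/s²

v×B = (-1.57×10⁴, 5.86×10⁴, 2.92×10⁴) N/C.
F = q v×B = (1.6×10⁻¹⁹ C)·(-1.57×10⁴, 5.86×10⁴, 2.92×10⁴) = (-2.51×10⁻¹⁵, 9.38×10⁻¹⁵, 4.67×10⁻¹⁵) N.
|a| = |F|/m = 1.077×10⁻¹⁴/2.5×10⁻²⁶ ≈ 4.31×10¹¹ m/s².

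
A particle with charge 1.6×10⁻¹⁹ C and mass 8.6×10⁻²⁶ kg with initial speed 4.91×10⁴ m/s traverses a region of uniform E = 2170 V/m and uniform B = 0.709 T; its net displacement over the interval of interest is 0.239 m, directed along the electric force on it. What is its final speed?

v_f ≈ 6.59×10⁴ m/s

B does no work; ΔKE = |q|E d.
½mv_f² = ½mv₀² + |q|Ed = ½(8.6×10⁻²⁶)(4.91×10⁴)² + (1.6×10⁻¹⁹)(2170)(0.239) ≈ 1.037×10⁻¹⁶ J + 8.298×10⁻¹⁷ J ≈ 1.866×10⁻¹⁶ J.
v_f = √(2·1.866×10⁻¹⁶/8.6×10⁻²⁶) ≈ 6.59×10⁴ m/s.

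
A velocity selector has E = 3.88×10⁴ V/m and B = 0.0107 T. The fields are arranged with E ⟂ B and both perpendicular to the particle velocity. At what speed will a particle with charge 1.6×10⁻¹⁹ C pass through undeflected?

v = 3.63×10⁶ m/s

Straight-line motion ⇒ electric and magnetic forces cancel, so E = vB.
v = E/B = 3.88×10⁴/0.0107 = 3.63×10⁶ m/s.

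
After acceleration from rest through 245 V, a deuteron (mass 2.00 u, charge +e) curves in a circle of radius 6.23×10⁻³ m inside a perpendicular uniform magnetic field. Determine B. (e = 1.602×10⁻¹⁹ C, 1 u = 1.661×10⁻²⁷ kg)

v = √(2|q|V/m) = √(2·1.602×10⁻¹⁹·245/3.322×10⁻²⁷) ≈ 1.537×10⁵ m/s.
B = mv/(|q|r) = (3.322×10⁻²⁷)(1.537×10⁵)/((1.602×10⁻¹⁹)(6.23×10⁻³)) ≈ 0.512 T.

B ≈ 0.512 T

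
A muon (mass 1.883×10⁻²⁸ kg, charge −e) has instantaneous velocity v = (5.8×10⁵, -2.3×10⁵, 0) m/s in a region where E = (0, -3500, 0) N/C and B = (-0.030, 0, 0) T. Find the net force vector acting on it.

F ≈ (0, 5.61×10⁻¹⁶, 1.11×10⁻¹⁵) N

v×B = (0, 0, -6900) N/C.
E + v×B = (0, -3500, -6900) N/C.
F = q(E + v×B) = (−1.602×10⁻¹⁹ C)·(0, -3500, -6900) = (0, 5.61×10⁻¹⁶, 1.11×10⁻¹⁵) N.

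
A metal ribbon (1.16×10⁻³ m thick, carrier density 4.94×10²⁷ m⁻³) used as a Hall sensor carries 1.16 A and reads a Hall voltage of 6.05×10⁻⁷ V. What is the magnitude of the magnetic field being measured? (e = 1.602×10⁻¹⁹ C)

B ≈ 0.479 T

From V_H = IB/(n e t), B = V_H n e t / I.
B = (6.05×10⁻⁷)(4.94×10²⁷)(1.602×10⁻¹⁹)(1.16×10⁻³)/1.16 ≈ 0.479 T.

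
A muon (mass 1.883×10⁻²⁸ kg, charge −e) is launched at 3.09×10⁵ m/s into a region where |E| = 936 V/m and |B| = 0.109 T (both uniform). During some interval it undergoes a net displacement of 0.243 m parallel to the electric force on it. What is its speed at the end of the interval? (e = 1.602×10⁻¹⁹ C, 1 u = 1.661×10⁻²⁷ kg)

B does no work; ΔKE = |q|E d.
½mv_f² = ½mv₀² + |q|Ed = ½(1.883×10⁻²⁸)(3.09×10⁵)² + (1.602×10⁻¹⁹)(936)(0.243) ≈ 8.990×10⁻¹⁸ J + 3.644×10⁻¹⁷ J ≈ 4.543×10⁻¹⁷ J.
v_f = √(2·4.543×10⁻¹⁷/1.883×10⁻²⁸) ≈ 6.95×10⁵ m/s.

v_f ≈ 6.95×10⁵ m/s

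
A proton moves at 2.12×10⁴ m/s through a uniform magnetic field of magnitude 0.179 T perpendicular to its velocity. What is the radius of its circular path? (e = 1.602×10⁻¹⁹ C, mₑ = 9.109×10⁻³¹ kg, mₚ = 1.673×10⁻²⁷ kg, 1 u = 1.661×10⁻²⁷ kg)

The magnetic force provides the centripetal force: |q|vB = mv²/r.
r = mv/(|q|B) = (1.673×10⁻²⁷)(2.12×10⁴)/((1.602×10⁻¹⁹)(0.179)) ≈ 1.24×10⁻³ m.

r ≈ 1.24×10⁻³ m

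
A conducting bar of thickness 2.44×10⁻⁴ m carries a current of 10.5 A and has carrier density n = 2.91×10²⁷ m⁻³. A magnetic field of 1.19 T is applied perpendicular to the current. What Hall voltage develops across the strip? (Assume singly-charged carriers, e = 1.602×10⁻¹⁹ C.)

V_H = IB/(n e t).
V_H = (10.5)(1.19)/((2.91×10²⁷)(1.602×10⁻¹⁹)(2.44×10⁻⁴)) ≈ 1.10×10⁻⁴ V.

V_H ≈ 1.10×10⁻⁴ V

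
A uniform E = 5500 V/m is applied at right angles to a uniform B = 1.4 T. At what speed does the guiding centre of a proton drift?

The E×B drift speed is v_d = E/B.
v_d = 5500/1.4 = 3900 m/s.

v_d ≈ 3900 m/s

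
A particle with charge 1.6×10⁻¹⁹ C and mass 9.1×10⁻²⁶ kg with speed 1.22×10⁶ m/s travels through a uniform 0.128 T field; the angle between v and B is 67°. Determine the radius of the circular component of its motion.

r ≈ 4.99 m

v⊥ = v sinθ = 1.22×10⁶·sin67° ≈ 1.123×10⁶ m/s.
r = m v⊥/(|q|B) = (9.1×10⁻²⁶)(1.123×10⁶)/((1.6×10⁻¹⁹)(0.128)) ≈ 4.99 m.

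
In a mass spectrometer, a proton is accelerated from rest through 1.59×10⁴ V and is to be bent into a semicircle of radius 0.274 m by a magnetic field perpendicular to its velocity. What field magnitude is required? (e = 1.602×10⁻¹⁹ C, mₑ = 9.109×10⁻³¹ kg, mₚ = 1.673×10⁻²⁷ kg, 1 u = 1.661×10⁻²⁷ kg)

B ≈ 0.0665 T

v = √(2|q|V/m) = √(2·1.602×10⁻¹⁹·1.59×10⁴/1.673×10⁻²⁷) ≈ 1.745×10⁶ m/s.
B = mv/(|q|r) = (1.673×10⁻²⁷)(1.745×10⁶)/((1.602×10⁻¹⁹)(0.274)) ≈ 0.0665 T.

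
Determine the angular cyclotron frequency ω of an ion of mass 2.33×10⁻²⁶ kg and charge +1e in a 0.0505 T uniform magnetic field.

ω ≈ 3.47×10⁵ rad/s

ω = |q|B/m.
ω = (1.602×10⁻¹⁹)(0.0505)/2.33×10⁻²⁶ ≈ 3.47×10⁵ rad/s.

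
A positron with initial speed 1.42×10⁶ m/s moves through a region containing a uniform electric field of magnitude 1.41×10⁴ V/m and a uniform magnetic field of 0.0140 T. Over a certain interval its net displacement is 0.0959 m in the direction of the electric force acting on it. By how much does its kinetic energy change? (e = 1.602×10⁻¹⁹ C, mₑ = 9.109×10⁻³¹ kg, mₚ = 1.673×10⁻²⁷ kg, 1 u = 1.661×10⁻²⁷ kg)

ΔKE ≈ 2.17×10⁻¹⁶ J

The magnetic force is always ⟂ v and does no work; only the electric force changes KE.
ΔKE = F_E · d = |q|E d = (1.602×10⁻¹⁹)(1.41×10⁴)(0.0959) ≈ 2.17×10⁻¹⁶ J.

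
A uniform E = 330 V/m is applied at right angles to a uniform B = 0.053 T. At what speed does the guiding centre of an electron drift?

The E×B drift speed is v_d = E/B.
v_d = 330/0.053 = 6200 m/s.

v_d ≈ 6200 m/s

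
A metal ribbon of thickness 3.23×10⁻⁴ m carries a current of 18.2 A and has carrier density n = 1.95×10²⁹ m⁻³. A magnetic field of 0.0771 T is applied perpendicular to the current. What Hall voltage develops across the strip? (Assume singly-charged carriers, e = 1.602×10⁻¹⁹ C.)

V_H ≈ 1.39×10⁻⁷ V

V_H = IB/(n e t).
V_H = (18.2)(0.0771)/((1.95×10²⁹)(1.602×10⁻¹⁹)(3.23×10⁻⁴)) ≈ 1.39×10⁻⁷ V.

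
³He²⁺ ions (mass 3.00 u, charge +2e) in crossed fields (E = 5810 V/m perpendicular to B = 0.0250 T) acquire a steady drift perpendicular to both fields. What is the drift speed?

The steady drift has the magnetic force balancing the electric force, so v_d = E/B.
v_d = 5810/0.0250 = 2.32×10⁵ m/s.

v_d ≈ 2.32×10⁵ m/s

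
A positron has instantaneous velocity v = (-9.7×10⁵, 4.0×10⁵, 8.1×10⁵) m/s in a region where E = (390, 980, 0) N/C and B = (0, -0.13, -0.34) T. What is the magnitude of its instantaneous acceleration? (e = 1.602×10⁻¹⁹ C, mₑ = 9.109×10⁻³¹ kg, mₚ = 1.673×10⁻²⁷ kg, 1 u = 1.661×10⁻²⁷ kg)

v×B = (-3.07×10⁴, -3.30×10⁵, 1.26×10⁵) N/C.
E + v×B = (-3.03×10⁴, -3.29×10⁵, 1.26×10⁵) N/C.
F = q(E + v×B) = (1.602×10⁻¹⁹ C)·(-3.03×10⁴, -3.29×10⁵, 1.26×10⁵) = (-4.86×10⁻¹⁵, -5.27×10⁻¹⁴, 2.02×10⁻¹⁴) N.
|a| = |F|/m = 5.663×10⁻¹⁴/9.109×10⁻³¹ ≈ 6.22×10¹⁶ m/s².

|a| ≈ 6.22×10¹⁶ m/s²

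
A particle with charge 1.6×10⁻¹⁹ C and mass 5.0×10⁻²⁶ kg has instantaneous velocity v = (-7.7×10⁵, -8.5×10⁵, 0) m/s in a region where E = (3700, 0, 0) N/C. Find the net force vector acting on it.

Only an electric field acts, so F = qE = (1.6×10⁻¹⁹ C)·(3700, 0, 0) = (5.92×10⁻¹⁶, 0, 0) N.

F ≈ (5.92×10⁻¹⁶, 0, 0) N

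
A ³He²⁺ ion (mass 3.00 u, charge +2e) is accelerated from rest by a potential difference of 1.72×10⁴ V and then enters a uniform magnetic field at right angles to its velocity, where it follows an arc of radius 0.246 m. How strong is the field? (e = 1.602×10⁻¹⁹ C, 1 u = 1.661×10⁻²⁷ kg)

v = √(2|q|V/m) = √(2·3.204×10⁻¹⁹·1.72×10⁴/4.983×10⁻²⁷) ≈ 1.487×10⁶ m/s.
B = mv/(|q|r) = (4.983×10⁻²⁷)(1.487×10⁶)/((3.204×10⁻¹⁹)(0.246)) ≈ 0.0940 T.

B ≈ 0.0940 T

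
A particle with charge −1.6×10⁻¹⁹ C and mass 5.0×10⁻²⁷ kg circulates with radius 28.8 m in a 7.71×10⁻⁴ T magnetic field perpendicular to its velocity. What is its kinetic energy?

KE ≈ 7880 eV

v = |q|Br/m, then KE = ½mv² = (qBr)²/(2m).
v = (1.6×10⁻¹⁹)(7.71×10⁻⁴)(28.8)/5.0×10⁻²⁷ ≈ 7.106×10⁵ m/s.
KE = ½(5.0×10⁻²⁷)(7.106×10⁵)² ≈ 1.26×10⁻¹⁵ J = 7880 eV.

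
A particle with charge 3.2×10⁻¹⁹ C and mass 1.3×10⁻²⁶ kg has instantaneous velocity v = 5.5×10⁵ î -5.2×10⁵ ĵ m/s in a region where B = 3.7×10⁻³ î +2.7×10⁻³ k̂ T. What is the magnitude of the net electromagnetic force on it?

v×B = (-1400, -1480, 1920) N/C.
F = q v×B = (3.2×10⁻¹⁹ C)·(-1400, -1480, 1920) = (-4.49×10⁻¹⁶, -4.75×10⁻¹⁶, 6.16×10⁻¹⁶) N.
|F| = 8.98×10⁻¹⁶ N.

|F| ≈ 8.98×10⁻¹⁶ N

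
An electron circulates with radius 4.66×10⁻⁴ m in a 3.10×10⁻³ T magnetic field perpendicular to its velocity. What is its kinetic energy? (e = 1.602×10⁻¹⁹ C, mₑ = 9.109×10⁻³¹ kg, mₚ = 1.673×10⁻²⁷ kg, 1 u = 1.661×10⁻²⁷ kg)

KE ≈ 0.184 eV

v = |q|Br/m, then KE = ½mv² = (qBr)²/(2m).
v = (1.602×10⁻¹⁹)(3.10×10⁻³)(4.66×10⁻⁴)/9.109×10⁻³¹ ≈ 2.541×10⁵ m/s.
KE = ½(9.109×10⁻³¹)(2.541×10⁵)² ≈ 2.94×10⁻²⁰ J = 0.184 eV.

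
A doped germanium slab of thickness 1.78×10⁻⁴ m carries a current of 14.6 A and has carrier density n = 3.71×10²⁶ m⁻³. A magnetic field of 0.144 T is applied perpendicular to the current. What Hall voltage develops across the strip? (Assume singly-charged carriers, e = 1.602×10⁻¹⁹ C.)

V_H = IB/(n e t).
V_H = (14.6)(0.144)/((3.71×10²⁶)(1.602×10⁻¹⁹)(1.78×10⁻⁴)) ≈ 1.99×10⁻⁴ V.

V_H ≈ 1.99×10⁻⁴ V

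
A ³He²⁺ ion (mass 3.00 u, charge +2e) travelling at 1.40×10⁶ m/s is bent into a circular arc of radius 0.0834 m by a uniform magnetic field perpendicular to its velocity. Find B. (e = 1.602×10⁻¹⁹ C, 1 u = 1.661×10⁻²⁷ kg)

B ≈ 0.261 T

From |q|vB = mv²/r, B = mv/(|q|r).
B = (4.983×10⁻²⁷)(1.40×10⁶)/((3.204×10⁻¹⁹)(0.0834)) ≈ 0.261 T.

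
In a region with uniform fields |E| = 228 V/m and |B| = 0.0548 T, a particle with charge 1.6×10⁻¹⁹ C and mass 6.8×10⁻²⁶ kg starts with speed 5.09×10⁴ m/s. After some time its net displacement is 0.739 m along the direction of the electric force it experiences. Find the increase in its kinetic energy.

ΔKE ≈ 2.70×10⁻¹⁷ J

The magnetic force is always ⟂ v and does no work; only the electric force changes KE.
ΔKE = F_E · d = |q|E d = (1.6×10⁻¹⁹)(228)(0.739) ≈ 2.70×10⁻¹⁷ J.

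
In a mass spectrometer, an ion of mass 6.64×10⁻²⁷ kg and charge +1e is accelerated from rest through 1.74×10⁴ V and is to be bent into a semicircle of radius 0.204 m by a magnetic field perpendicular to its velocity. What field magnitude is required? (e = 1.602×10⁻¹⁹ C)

B ≈ 0.186 T

v = √(2|q|V/m) = √(2·1.602×10⁻¹⁹·1.74×10⁴/6.64×10⁻²⁷) ≈ 9.163×10⁵ m/s.
B = mv/(|q|r) = (6.64×10⁻²⁷)(9.163×10⁵)/((1.602×10⁻¹⁹)(0.204)) ≈ 0.186 T.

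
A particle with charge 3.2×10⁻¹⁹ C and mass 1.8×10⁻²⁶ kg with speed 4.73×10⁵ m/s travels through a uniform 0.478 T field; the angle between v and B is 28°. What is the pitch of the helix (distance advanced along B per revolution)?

p ≈ 0.309 m

v∥ = v cosθ = 4.73×10⁵·cos28° ≈ 4.176×10⁵ m/s.
T = 2πm/(|q|B) = 2π(1.8×10⁻²⁶)/((3.2×10⁻¹⁹)(0.478)) ≈ 7.394×10⁻⁷ s.
pitch = v∥ T = (4.176×10⁵)(7.394×10⁻⁷) ≈ 0.309 m.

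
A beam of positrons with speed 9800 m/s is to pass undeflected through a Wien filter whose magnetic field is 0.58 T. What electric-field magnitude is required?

For straight-line motion qE = qvB, so E = vB.
E = 9800 × 0.58 = 5700 V/m.

E = 5700 V/m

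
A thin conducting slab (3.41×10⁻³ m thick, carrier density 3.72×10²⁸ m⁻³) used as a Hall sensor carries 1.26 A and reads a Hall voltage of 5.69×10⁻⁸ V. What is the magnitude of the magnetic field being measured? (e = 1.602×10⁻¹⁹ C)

B ≈ 0.918 T

From V_H = IB/(n e t), B = V_H n e t / I.
B = (5.69×10⁻⁸)(3.72×10²⁸)(1.602×10⁻¹⁹)(3.41×10⁻³)/1.26 ≈ 0.918 T.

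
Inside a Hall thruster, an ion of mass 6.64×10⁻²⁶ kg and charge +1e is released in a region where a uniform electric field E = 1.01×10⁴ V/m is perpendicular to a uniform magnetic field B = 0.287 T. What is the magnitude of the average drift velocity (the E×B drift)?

v_d ≈ 3.52×10⁴ m/s

The steady drift has the magnetic force balancing the electric force, so v_d = E/B.
v_d = 1.01×10⁴/0.287 = 3.52×10⁴ m/s.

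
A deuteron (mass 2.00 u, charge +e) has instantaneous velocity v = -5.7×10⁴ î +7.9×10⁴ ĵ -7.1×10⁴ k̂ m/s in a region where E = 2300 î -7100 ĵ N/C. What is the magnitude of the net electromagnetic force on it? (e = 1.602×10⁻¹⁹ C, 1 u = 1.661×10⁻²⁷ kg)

Only an electric field acts, so F = qE = (1.602×10⁻¹⁹ C)·(2300, -7100, 0) = (3.68×10⁻¹⁶, -1.14×10⁻¹⁵, 0) N.
|F| = 1.20×10⁻¹⁵ N.

|F| ≈ 1.20×10⁻¹⁵ N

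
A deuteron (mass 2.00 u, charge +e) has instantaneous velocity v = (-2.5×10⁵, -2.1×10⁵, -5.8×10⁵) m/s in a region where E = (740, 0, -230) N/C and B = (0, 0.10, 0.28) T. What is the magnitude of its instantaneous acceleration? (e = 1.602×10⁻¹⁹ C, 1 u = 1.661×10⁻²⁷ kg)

v×B = (-800, 7.00×10⁴, -2.50×10⁴) N/C.
E + v×B = (-60.0, 7.00×10⁴, -2.52×10⁴) N/C.
F = q(E + v×B) = (1.602×10⁻¹⁹ C)·(-60.0, 7.00×10⁴, -2.52×10⁴) = (-9.61×10⁻¹⁸, 1.12×10⁻¹⁴, -4.04×10⁻¹⁵) N.
|a| = |F|/m = 1.192×10⁻¹⁴/3.322×10⁻²⁷ ≈ 3.59×10¹² m/s².

|a| ≈ 3.59×10¹² m/s²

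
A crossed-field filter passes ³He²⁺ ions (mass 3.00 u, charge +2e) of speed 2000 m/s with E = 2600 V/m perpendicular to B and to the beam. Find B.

Balance of forces in the selector: qE = qvB ⇒ B = E/v.
B = 2600/2000 = 1.3 T.

B = 1.3 T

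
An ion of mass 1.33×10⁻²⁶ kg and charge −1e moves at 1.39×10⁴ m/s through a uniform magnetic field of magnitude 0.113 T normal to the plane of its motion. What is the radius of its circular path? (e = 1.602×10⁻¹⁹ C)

The magnetic force provides the centripetal force: |q|vB = mv²/r.
r = mv/(|q|B) = (1.33×10⁻²⁶)(1.39×10⁴)/((1.602×10⁻¹⁹)(0.113)) ≈ 0.0102 m.

r ≈ 0.0102 m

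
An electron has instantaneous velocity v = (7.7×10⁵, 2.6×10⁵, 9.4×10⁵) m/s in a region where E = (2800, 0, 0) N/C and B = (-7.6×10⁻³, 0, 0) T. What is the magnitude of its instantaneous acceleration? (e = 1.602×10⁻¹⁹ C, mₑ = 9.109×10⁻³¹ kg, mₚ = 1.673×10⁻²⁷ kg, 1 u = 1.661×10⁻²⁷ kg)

|a| ≈ 1.39×10¹⁵ m/s²

v×B = (0, -7140, 1980) N/C.
E + v×B = (2800, -7140, 1980) N/C.
F = q(E + v×B) = (−1.602×10⁻¹⁹ C)·(2800, -7140, 1980) = (-4.49×10⁻¹⁶, 1.14×10⁻¹⁵, -3.17×10⁻¹⁶) N.
|a| = |F|/m = 1.269×10⁻¹⁵/9.109×10⁻³¹ ≈ 1.39×10¹⁵ m/s².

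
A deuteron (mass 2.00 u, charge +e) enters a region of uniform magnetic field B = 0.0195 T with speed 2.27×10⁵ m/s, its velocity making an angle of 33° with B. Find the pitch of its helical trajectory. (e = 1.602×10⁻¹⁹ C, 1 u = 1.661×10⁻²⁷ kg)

p ≈ 1.27 m

v∥ = v cosθ = 2.27×10⁵·cos33° ≈ 1.904×10⁵ m/s.
T = 2πm/(|q|B) = 2π(3.322×10⁻²⁷)/((1.602×10⁻¹⁹)(0.0195)) ≈ 6.682×10⁻⁶ s.
pitch = v∥ T = (1.904×10⁵)(6.682×10⁻⁶) ≈ 1.27 m.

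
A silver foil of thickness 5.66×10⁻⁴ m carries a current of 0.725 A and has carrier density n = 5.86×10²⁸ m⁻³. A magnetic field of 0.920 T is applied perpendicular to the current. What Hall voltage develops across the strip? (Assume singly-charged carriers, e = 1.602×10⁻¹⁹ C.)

V_H ≈ 1.26×10⁻⁷ V

V_H = IB/(n e t).
V_H = (0.725)(0.920)/((5.86×10²⁸)(1.602×10⁻¹⁹)(5.66×10⁻⁴)) ≈ 1.26×10⁻⁷ V.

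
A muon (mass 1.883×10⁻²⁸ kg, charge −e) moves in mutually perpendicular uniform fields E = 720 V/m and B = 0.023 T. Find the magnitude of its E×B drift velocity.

v_d ≈ 3.1×10⁴ m/s

The E×B drift speed is v_d = E/B.
v_d = 720/0.023 = 3.1×10⁴ m/s.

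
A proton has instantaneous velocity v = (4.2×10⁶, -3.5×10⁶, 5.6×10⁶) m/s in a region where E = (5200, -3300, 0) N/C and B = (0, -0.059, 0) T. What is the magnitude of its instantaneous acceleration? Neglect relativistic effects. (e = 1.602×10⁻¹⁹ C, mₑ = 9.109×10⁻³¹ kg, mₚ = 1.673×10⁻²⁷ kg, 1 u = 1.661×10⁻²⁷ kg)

v×B = (3.30×10⁵, 0, -2.48×10⁵) N/C.
E + v×B = (3.36×10⁵, -3300, -2.48×10⁵) N/C.
F = q(E + v×B) = (1.602×10⁻¹⁹ C)·(3.36×10⁵, -3300, -2.48×10⁵) = (5.38×10⁻¹⁴, -5.29×10⁻¹⁶, -3.97×10⁻¹⁴) N.
|a| = |F|/m = 6.683×10⁻¹⁴/1.673×10⁻²⁷ ≈ 3.99×10¹³ m/s².

|a| ≈ 3.99×10¹³ m/s²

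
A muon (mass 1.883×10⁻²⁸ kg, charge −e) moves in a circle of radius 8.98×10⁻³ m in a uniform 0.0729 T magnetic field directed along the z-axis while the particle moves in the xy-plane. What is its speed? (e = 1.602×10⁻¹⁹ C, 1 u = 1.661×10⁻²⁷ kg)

From |q|vB = mv²/r, v = |q|Br/m.
v = (1.602×10⁻¹⁹)(0.0729)(8.98×10⁻³)/1.883×10⁻²⁸ ≈ 5.57×10⁵ m/s.

v ≈ 5.57×10⁵ m/s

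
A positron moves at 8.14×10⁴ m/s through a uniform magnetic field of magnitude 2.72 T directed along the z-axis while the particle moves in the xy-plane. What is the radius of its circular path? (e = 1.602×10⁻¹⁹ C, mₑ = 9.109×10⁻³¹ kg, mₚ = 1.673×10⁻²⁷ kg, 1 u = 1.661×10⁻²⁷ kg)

r ≈ 1.70×10⁻⁷ m

The magnetic force provides the centripetal force: |q|vB = mv²/r.
r = mv/(|q|B) = (9.109×10⁻³¹)(8.14×10⁴)/((1.602×10⁻¹⁹)(2.72)) ≈ 1.70×10⁻⁷ m.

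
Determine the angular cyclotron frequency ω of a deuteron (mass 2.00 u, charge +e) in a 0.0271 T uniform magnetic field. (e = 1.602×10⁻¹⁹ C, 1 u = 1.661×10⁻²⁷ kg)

ω = |q|B/m.
ω = (1.602×10⁻¹⁹)(0.0271)/3.322×10⁻²⁷ ≈ 1.31×10⁶ rad/s.

ω ≈ 1.31×10⁶ rad/s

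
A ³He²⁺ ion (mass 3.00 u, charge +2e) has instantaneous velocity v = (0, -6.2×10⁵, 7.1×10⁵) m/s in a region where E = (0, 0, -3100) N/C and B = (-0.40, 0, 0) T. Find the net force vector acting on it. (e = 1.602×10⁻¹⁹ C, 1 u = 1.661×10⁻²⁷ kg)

v×B = (0, -2.84×10⁵, -2.48×10⁵) N/C.
E + v×B = (0, -2.84×10⁵, -2.51×10⁵) N/C.
F = q(E + v×B) = (3.204×10⁻¹⁹ C)·(0, -2.84×10⁵, -2.51×10⁵) = (0, -9.10×10⁻¹⁴, -8.05×10⁻¹⁴) N.

F ≈ (0, -9.10×10⁻¹⁴, -8.05×10⁻¹⁴) N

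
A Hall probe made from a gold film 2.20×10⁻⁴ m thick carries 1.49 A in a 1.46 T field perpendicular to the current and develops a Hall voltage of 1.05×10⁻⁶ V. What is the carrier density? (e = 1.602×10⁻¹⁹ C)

n ≈ 5.88×10²⁸ m⁻³

From V_H = IB/(n e t), n = IB/(V_H e t).
n = (1.49)(1.46)/((1.05×10⁻⁶)(1.602×10⁻¹⁹)(2.20×10⁻⁴)) ≈ 5.88×10²⁸ m⁻³.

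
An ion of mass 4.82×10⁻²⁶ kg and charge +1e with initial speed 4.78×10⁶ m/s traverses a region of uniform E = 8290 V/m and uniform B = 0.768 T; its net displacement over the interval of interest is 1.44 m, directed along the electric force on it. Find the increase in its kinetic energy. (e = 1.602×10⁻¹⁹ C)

The magnetic force is always ⟂ v and does no work; only the electric force changes KE.
ΔKE = F_E · d = |q|E d = (1.602×10⁻¹⁹)(8290)(1.44) ≈ 1.91×10⁻¹⁵ J.

ΔKE ≈ 1.91×10⁻¹⁵ J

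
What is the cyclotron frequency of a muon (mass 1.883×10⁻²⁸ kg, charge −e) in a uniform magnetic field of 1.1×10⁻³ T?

f = |q|B/(2πm).
f = (1.602×10⁻¹⁹)(1.1×10⁻³)/(2π·1.883×10⁻²⁸) ≈ 1.5×10⁵ Hz.

f ≈ 1.5×10⁵ Hz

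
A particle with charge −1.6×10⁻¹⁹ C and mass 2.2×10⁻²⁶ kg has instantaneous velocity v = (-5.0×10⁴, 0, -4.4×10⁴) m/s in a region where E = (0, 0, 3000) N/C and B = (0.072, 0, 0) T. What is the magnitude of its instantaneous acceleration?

|a| ≈ 3.17×10¹⁰ m/s²

v×B = (0, -3170, 0) N/C.
E + v×B = (0, -3170, 3000) N/C.
F = q(E + v×B) = (−1.6×10⁻¹⁹ C)·(0, -3170, 3000) = (0, 5.07×10⁻¹⁶, -4.80×10⁻¹⁶) N.
|a| = |F|/m = 6.981×10⁻¹⁶/2.2×10⁻²⁶ ≈ 3.17×10¹⁰ m/s².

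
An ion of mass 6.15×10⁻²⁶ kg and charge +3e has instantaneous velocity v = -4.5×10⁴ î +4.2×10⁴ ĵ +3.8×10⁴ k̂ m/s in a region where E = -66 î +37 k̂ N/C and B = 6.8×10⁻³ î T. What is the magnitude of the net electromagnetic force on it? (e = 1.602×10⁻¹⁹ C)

|F| ≈ 1.75×10⁻¹⁶ N

v×B = (0, 258, -286) N/C.
E + v×B = (-66.0, 258, -249) N/C.
F = q(E + v×B) = (4.806×10⁻¹⁹ C)·(-66.0, 258, -249) = (-3.17×10⁻¹⁷, 1.24×10⁻¹⁶, -1.19×10⁻¹⁶) N.
|F| = 1.75×10⁻¹⁶ N.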